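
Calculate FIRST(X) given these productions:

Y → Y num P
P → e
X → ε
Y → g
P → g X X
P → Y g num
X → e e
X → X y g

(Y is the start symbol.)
{ 'e', 'y', ε }

To compute FIRST(X), examine every production with X on the left-hand side, reading each right-hand side left to right until a non-nullable symbol is reached.

From X → ε:
  - ε-production, so ε ∈ FIRST(X)
From X → e e:
  - e is a terminal: add 'e' and stop
From X → X y g:
  - X is the symbol being defined: contributes nothing new
    X is nullable, so continue to the next symbol
  - y is a terminal: add 'y' and stop

Collecting: FIRST(X) = { 'e', 'y', ε }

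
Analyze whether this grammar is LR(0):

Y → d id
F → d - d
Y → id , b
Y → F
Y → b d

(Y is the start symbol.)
Yes, the grammar is LR(0)

A grammar is LR(0) if no state in the canonical LR(0) collection has:
  - both a shift item (dot before a terminal) and a complete item (shift-reduce conflict), or
  - two or more complete items (reduce-reduce conflict; the accept item [Y' → Y .] counts as a complete item here).

Augment with Y' → Y and build the canonical LR(0) collection (I0 = CLOSURE({[Y' → . Y]}), then GOTO on every symbol after a dot until no new states appear). It has 12 states:
  I0: { [F → . d - d], [Y → . F], [Y → . b d], [Y → . d id], [Y → . id , b], [Y' → . Y] }  — shift
  I1: { [Y → F .] }  — reduce
  I2: { [Y' → Y .] }  — accept
  I3: { [Y → b . d] }  — shift
  I4: { [F → d . - d], [Y → d . id] }  — shift
  I5: { [Y → id . , b] }  — shift
  I6: { [Y → id , . b] }  — shift
  I7: { [Y → id , b .] }  — reduce
  I8: { [F → d - . d] }  — shift
  I9: { [Y → d id .] }  — reduce
  I10: { [F → d - d .] }  — reduce
  I11: { [Y → b d .] }  — reduce

Every state is either a pure shift/goto state or contains exactly one complete item and nothing to shift — no conflicts. The grammar is LR(0).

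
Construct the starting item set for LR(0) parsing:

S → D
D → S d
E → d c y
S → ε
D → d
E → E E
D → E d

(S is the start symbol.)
First, augment the grammar with S' → S
I₀ = CLOSURE({ [S' → . S] }):
  [S' → . S] has the dot before S: add [S → . D], [S → .]
  [S → . D] has the dot before D: add [D → . S d], [D → . d], [D → . E d]
  [D → . E d] has the dot before E: add [E → . d c y], [E → . E E]
No further items can be added.

I₀ = { [D → . E d], [D → . S d], [D → . d], [E → . E E], [E → . d c y], [S → . D], [S → .], [S' → . S] }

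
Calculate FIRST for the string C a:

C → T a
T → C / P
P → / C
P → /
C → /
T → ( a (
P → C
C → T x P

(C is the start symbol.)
FIRST sets of the non-terminals involved (from the grammar, by fixed-point iteration):
  FIRST(C) = { '(', '/' }

To compute FIRST(C a), process the symbols left to right:
Symbol C is a non-terminal. Add FIRST(C) \ {ε} = { '(', '/' }
C is not nullable (ε ∉ FIRST(C)), so stop here.
FIRST(C a) = { '(', '/' }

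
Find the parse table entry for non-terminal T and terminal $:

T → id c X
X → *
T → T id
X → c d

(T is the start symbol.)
Empty (error entry)

To find M[T, $], we find productions for T where $ is in the predict set (PREDICT(N → α) = (FIRST(α) \ {ε}) ∪ (FOLLOW(N) if α ⇒* ε)).

Relevant sets:
  FIRST(T) = { 'id' }

T → id c X: PREDICT = { 'id' }
T → T id: PREDICT = { 'id' }

M[T, $] is empty (no production applies)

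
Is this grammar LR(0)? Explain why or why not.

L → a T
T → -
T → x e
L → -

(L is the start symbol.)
A grammar is LR(0) if no state in the canonical LR(0) collection has:
  - both a shift item (dot before a terminal) and a complete item (shift-reduce conflict), or
  - two or more complete items (reduce-reduce conflict; the accept item [L' → L .] counts as a complete item here).

Augment with L' → L and build the canonical LR(0) collection (I0 = CLOSURE({[L' → . L]}), then GOTO on every symbol after a dot until no new states appear). It has 8 states:
  I0: { [L → . -], [L → . a T], [L' → . L] }  — shift
  I1: { [L → - .] }  — reduce
  I2: { [L' → L .] }  — accept
  I3: { [L → a . T], [T → . -], [T → . x e] }  — shift
  I4: { [T → - .] }  — reduce
  I5: { [L → a T .] }  — reduce
  I6: { [T → x . e] }  — shift
  I7: { [T → x e .] }  — reduce

Every state is either a pure shift/goto state or contains exactly one complete item and nothing to shift — no conflicts. The grammar is LR(0).

Answer: Yes, the grammar is LR(0)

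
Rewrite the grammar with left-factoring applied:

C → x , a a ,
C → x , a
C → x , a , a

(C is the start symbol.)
Left-factoring transforms A → αβ₁ | αβ₂ into A → αA' and A' → β₁ | β₂
(α is the longest common prefix among the alternatives). Repeat until
no nonterminal has two alternatives with a common prefix.

Round 1: C has alternatives sharing prefix 'x , a'. Introduce C': C → x , a C'
  Add: C' → a ,
  Add: C' → ε
  Add: C' → , a

No remaining common prefixes — done.

Resulting grammar:
C → x , a C'
C' → a ,
C' → ε
C' → , a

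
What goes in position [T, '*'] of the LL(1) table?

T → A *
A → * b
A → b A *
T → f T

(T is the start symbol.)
To find M[T, '*'], we find productions for T where '*' is in the predict set (PREDICT(N → α) = (FIRST(α) \ {ε}) ∪ (FOLLOW(N) if α ⇒* ε)).

Relevant sets:
  FIRST(A) = { '*', 'b' }

T → A *: PREDICT = { '*', 'b' }
  '*' is in predict set, so this production goes in M[T, '*']
T → f T: PREDICT = { 'f' }

M[T, '*'] = T → A *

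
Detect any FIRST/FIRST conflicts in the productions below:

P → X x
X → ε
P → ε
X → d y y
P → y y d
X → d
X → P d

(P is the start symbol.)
Yes. P → X x / P → y y d on { 'y' }; X → d y y / X → d on { 'd' }; X → d y y / X → P d on { 'd' }; X → d / X → P d on { 'd' }

FIRST sets of the non-terminals at (or reachable through a nullable prefix from) the front of some alternative:
  FIRST(X) = { 'd', 'x', 'y', ε }
  FIRST(P) = { 'd', 'x', 'y', ε }

Productions for P:
  P → X x: FIRST = { 'd', 'x', 'y' }
  P → ε: FIRST = { ε }
  P → y y d: FIRST = { 'y' }
Productions for X:
  X → ε: FIRST = { ε }
  X → d y y: FIRST = { 'd' }
  X → d: FIRST = { 'd' }
  X → P d: FIRST = { 'd', 'x', 'y' }

Conflict for P: P → X x and P → y y d
  Overlap: { 'y' }
Conflict for X: X → d y y and X → d
  Overlap: { 'd' }
Conflict for X: X → d y y and X → P d
  Overlap: { 'd' }
Conflict for X: X → d and X → P d
  Overlap: { 'd' }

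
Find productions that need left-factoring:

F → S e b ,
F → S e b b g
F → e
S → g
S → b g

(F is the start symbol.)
Left-factoring is needed when two productions for the same non-terminal
share a common prefix on the right-hand side.

Productions for F:
  F → S e b ,
  F → S e b b g
  F → e
Productions for S:
  S → g
  S → b g

Found common prefix 'S e b' in productions for F

Answer: Yes, F has productions with common prefix 'S e b'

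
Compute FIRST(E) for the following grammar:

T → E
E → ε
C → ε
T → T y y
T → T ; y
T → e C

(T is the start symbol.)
From E → ε:
  - ε-production, so ε ∈ FIRST(E)

Collecting: FIRST(E) = { ε }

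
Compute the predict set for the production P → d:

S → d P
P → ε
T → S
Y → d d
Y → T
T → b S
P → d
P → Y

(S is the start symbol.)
{ 'd' }

PREDICT(P → d) = (FIRST(RHS) \ {ε}) ∪ (FOLLOW(P) if ε ∈ FIRST(RHS), i.e. RHS ⇒* ε)
FIRST(d) = { 'd' }
ε ∉ FIRST(d), so FOLLOW(P) is not added.
PREDICT(P → d) = { 'd' }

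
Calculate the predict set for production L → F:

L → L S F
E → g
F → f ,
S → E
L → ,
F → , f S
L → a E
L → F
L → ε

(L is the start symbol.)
PREDICT(L → F) = (FIRST(RHS) \ {ε}) ∪ (FOLLOW(L) if ε ∈ FIRST(RHS), i.e. RHS ⇒* ε)
FIRST(F) = { ',', 'f' }
FIRST(F) = { ',', 'f' }
ε ∉ FIRST(F), so FOLLOW(L) is not added.
PREDICT(L → F) = { ',', 'f' }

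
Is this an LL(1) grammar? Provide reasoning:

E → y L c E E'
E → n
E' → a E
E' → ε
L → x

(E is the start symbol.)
A grammar is LL(1) if for each non-terminal N with multiple productions, the predict sets of those productions are pairwise disjoint, where PREDICT(N → α) = (FIRST(α) \ {ε}) ∪ (FOLLOW(N) if α ⇒* ε).

Relevant sets:
  FOLLOW(E') = { $, 'a' }

For E:
  PREDICT(E → y L c E E') = { 'y' }
  PREDICT(E → n) = { 'n' }
For E':
  PREDICT(E' → a E) = { 'a' }
  PREDICT(E' → ε) = { $, 'a' }
L has a single production, so nothing to check there.

Conflict found: Predict set conflict for E': { 'a' }
The grammar is NOT LL(1).

Answer: No. Predict set conflict for E': { 'a' }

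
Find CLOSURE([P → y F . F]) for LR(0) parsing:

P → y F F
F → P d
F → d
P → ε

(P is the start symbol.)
{ [F → . P d], [F → . d], [P → . y F F], [P → .], [P → y F . F] }

To compute CLOSURE, for each item [A → α.Bβ] where B is a non-terminal, add [B → .γ] for all productions B → γ; repeat for the newly added items until nothing changes.

Start with: [P → y F . F]
  [P → y F . F] has the dot before F: add [F → . P d], [F → . d]
  [F → . P d] has the dot before P: add [P → . y F F], [P → .]
No further items can be added.

CLOSURE = { [F → . P d], [F → . d], [P → . y F F], [P → .], [P → y F . F] }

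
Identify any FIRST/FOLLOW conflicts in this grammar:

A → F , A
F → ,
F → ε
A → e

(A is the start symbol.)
Yes. F → ',' with FOLLOW(F) on { ',' }

A FIRST/FOLLOW conflict occurs when a non-terminal N has a nullable alternative N → β (β ⇒* ε) and another alternative N → α with FIRST(α) ∩ FOLLOW(N) ≠ ∅: on such a lookahead the parser cannot decide between expanding α and letting N vanish via β.

Nullable non-terminals: F.

F: nullable alternative(s) F → ε; FOLLOW(F) = { ',' }
  F → ,: FIRST \ {ε} = { ',' } — overlaps FOLLOW(F) on { ',' }: CONFLICT
  F → ε: FIRST \ {ε} = { } — this is the only nullable alternative, skip

A has no nullable alternative, so no FIRST/FOLLOW check is needed there.

So the grammar has 1 FIRST/FOLLOW conflict (marked CONFLICT above).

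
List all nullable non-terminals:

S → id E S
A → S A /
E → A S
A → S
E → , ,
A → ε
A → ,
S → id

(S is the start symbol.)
A non-terminal is nullable if it can derive ε (the empty string): either it has an ε-production, or it has a production whose right-hand side consists entirely of nullable non-terminals.

ε-productions: A → ε
So A is immediately nullable.
No further non-terminal can be added: every production for the remaining non-terminals contains a terminal or a non-nullable non-terminal.
Nullable = { 'A' }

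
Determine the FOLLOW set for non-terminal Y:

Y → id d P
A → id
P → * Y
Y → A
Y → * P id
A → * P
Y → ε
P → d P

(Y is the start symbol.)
{ $, 'id' }

To compute FOLLOW(Y), find every occurrence of Y on a right-hand side N → α Y β: add FIRST(β) \ {ε}, and if β is empty or nullable also add FOLLOW(N). Iterate to a fixed point.

Y is the start symbol, so $ ∈ FOLLOW(Y).
In P → * Y: Y is at the end, add FOLLOW(P)

The FOLLOW sets referred to above (computed the same way, to a fixed point):
  FOLLOW(P) = { $, 'id' }

Taking the union: FOLLOW(Y) = { $, 'id' }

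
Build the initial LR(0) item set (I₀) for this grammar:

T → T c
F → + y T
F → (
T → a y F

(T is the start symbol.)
{ [T → . T c], [T → . a y F], [T' → . T] }

First, augment the grammar with T' → T
I₀ = CLOSURE({ [T' → . T] }):
  [T' → . T] has the dot before T: add [T → . T c], [T → . a y F]
No further items can be added.

I₀ = { [T → . T c], [T → . a y F], [T' → . T] }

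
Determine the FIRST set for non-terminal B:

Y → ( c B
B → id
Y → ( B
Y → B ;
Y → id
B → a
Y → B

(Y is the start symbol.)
To compute FIRST(B), examine every production with B on the left-hand side, reading each right-hand side left to right until a non-nullable symbol is reached.

From B → id:
  - id is a terminal: add 'id' and stop
From B → a:
  - a is a terminal: add 'a' and stop

Collecting: FIRST(B) = { 'a', 'id' }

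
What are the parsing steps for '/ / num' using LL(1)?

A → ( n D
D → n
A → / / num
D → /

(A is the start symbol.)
LL(1) parsing maintains a stack (initially the start symbol over $) and the input. At each step: if the stack top is a terminal, match it against the current input token; if it is a non-terminal N, replace it with the RHS of M[N, lookahead] (the unique production whose predict set contains the lookahead).

Stack is shown with the top on the left.

Stack      Input      Action
----------------------------
A $        / / num $  output A → / / num
/ / num $  / / num $  match '/'
/ num $    / num $    match '/'
num $      num $      match 'num'
$          $          accept

The string is accepted.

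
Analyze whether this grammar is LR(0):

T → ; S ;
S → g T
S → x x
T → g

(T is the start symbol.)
Yes, the grammar is LR(0)

A grammar is LR(0) if no state in the canonical LR(0) collection has:
  - both a shift item (dot before a terminal) and a complete item (shift-reduce conflict), or
  - two or more complete items (reduce-reduce conflict; the accept item [T' → T .] counts as a complete item here).

Augment with T' → T and build the canonical LR(0) collection (I0 = CLOSURE({[T' → . T]}), then GOTO on every symbol after a dot until no new states appear). It has 10 states:
  I0: { [T → . ; S ;], [T → . g], [T' → . T] }  — shift
  I1: { [S → . g T], [S → . x x], [T → ; . S ;] }  — shift
  I2: { [T' → T .] }  — accept
  I3: { [T → g .] }  — reduce
  I4: { [T → ; S . ;] }  — shift
  I5: { [S → g . T], [T → . ; S ;], [T → . g] }  — shift
  I6: { [S → x . x] }  — shift
  I7: { [S → x x .] }  — reduce
  I8: { [S → g T .] }  — reduce
  I9: { [T → ; S ; .] }  — reduce

Every state is either a pure shift/goto state or contains exactly one complete item and nothing to shift — no conflicts. The grammar is LR(0).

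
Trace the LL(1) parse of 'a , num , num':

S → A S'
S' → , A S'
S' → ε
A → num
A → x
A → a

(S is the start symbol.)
LL(1) parsing maintains a stack (initially the start symbol over $) and the input. At each step: if the stack top is a terminal, match it against the current input token; if it is a non-terminal N, replace it with the RHS of M[N, lookahead] (the unique production whose predict set contains the lookahead).

Stack is shown with the top on the left.

Stack     Input            Action
---------------------------------
S $       a , num , num $  output S → A S'
A S' $    a , num , num $  output A → a
a S' $    a , num , num $  match 'a'
S' $      , num , num $    output S' → , A S'
, A S' $  , num , num $    match ','
A S' $    num , num $      output A → num
num S' $  num , num $      match 'num'
S' $      , num $          output S' → , A S'
, A S' $  , num $          match ','
A S' $    num $            output A → num
num S' $  num $            match 'num'
S' $      $                output S' → ε
$         $                accept

The string is accepted.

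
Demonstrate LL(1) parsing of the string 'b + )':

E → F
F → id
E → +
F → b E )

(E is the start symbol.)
LL(1) parsing maintains a stack (initially the start symbol over $) and the input. At each step: if the stack top is a terminal, match it against the current input token; if it is a non-terminal N, replace it with the RHS of M[N, lookahead] (the unique production whose predict set contains the lookahead).

Stack is shown with the top on the left.

Stack    Input    Action
------------------------
E $      b + ) $  output E → F
F $      b + ) $  output F → b E )
b E ) $  b + ) $  match 'b'
E ) $    + ) $    output E → +
+ ) $    + ) $    match '+'
) $      ) $      match ')'
$        $        accept

The string is accepted.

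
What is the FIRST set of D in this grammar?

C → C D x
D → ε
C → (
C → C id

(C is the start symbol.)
{ ε }

To compute FIRST(D), examine every production with D on the left-hand side, reading each right-hand side left to right until a non-nullable symbol is reached.

From D → ε:
  - ε-production, so ε ∈ FIRST(D)

Collecting: FIRST(D) = { ε }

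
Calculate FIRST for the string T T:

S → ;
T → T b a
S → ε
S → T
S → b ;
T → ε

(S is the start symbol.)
{ 'b', ε }

FIRST sets of the non-terminals involved (from the grammar, by fixed-point iteration):
  FIRST(T) = { 'b', ε }

To compute FIRST(T T), process the symbols left to right:
Symbol T is a non-terminal. Add FIRST(T) \ {ε} = { 'b' }
T is nullable (ε ∈ FIRST(T)), continue to the next symbol.
Symbol T is a non-terminal. Add FIRST(T) \ {ε} = { 'b' }
T is nullable (ε ∈ FIRST(T)), continue to the next symbol.
All symbols are nullable, so ε is in the result.
FIRST(T T) = { 'b', ε }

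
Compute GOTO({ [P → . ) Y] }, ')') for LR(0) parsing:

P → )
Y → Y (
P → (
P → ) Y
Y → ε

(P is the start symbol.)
{ [P → ) . Y], [Y → . Y (], [Y → .] }

GOTO(I, ')') = CLOSURE({ [A → αX.β] : [A → α.Xβ] ∈ I, X = ')' })

Items with dot before ')', with the dot advanced:
  [P → . ) Y] → [P → ) . Y]
Closure of the advanced items:
  [P → ) . Y] has the dot before Y: add [Y → . Y (], [Y → .]

GOTO = { [P → ) . Y], [Y → . Y (], [Y → .] }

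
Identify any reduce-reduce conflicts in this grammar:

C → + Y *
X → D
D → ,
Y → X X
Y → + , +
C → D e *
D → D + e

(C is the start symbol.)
Augment with C' → C and build the canonical LR(0) collection (I0 = CLOSURE({[C' → . C]}), then GOTO on every symbol after a dot until no new states appear). It has 17 states:
  I0: { [C → . + Y *], [C → . D e *], [C' → . C], [D → . ,], [D → . D + e] }  — shift
  I1: { [C → + . Y *], [D → . ,], [D → . D + e], [X → . D], [Y → . + , +], [Y → . X X] }  — shift
  I2: { [D → , .] }  — reduce
  I3: { [C' → C .] }  — accept
  I4: { [C → D . e *], [D → D . + e] }  — shift
  I5: { [D → D + . e] }  — shift
  I6: { [C → D e . *] }  — shift
  I7: { [C → D e * .] }  — reduce
  I8: { [D → D + e .] }  — reduce
  I9: { [Y → + . , +] }  — shift
  I10: { [D → D . + e], [X → D .] }  — shift, reduce
  I11: { [D → . ,], [D → . D + e], [X → . D], [Y → X . X] }  — shift
  I12: { [C → + Y . *] }  — shift
  I13: { [C → + Y * .] }  — reduce
  I14: { [Y → X X .] }  — reduce
  I15: { [Y → + , . +] }  — shift
  I16: { [Y → + , + .] }  — reduce

No state contains more than one complete item.

Answer: No reduce-reduce conflicts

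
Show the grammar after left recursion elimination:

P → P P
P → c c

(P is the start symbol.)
P is directly left-recursive. The standard transformation for
  A → A α₁ | ... | A α_m | β₁ | ... | β_n
is
  A  → β₁ A' | ... | β_n A'
  A' → α₁ A' | ... | α_m A' | ε

P → c c becomes P → c c P'
P → P P becomes P' → P P'
Add P' → ε

Resulting grammar:
P → c c P'
P' → P P'
P' → ε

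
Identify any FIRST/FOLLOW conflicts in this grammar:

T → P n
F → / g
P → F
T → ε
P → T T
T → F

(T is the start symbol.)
A FIRST/FOLLOW conflict occurs when a non-terminal N has a nullable alternative N → β (β ⇒* ε) and another alternative N → α with FIRST(α) ∩ FOLLOW(N) ≠ ∅: on such a lookahead the parser cannot decide between expanding α and letting N vanish via β.

Nullable non-terminals: P, T.
FIRST sets used below: FIRST(F) = { '/' }, FIRST(T) = { '/', 'n', ε }, FIRST(P) = { '/', 'n', ε }

P: nullable alternative(s) P → T T; FOLLOW(P) = { 'n' }
  P → F: FIRST \ {ε} = { '/' } — disjoint from FOLLOW(P)
  P → T T: FIRST \ {ε} = { '/', 'n' } — this is the only nullable alternative, skip

T: nullable alternative(s) T → ε; FOLLOW(T) = { $, '/', 'n' }
  T → P n: FIRST \ {ε} = { '/', 'n' } — overlaps FOLLOW(T) on { '/', 'n' }: CONFLICT
  T → ε: FIRST \ {ε} = { } — this is the only nullable alternative, skip
  T → F: FIRST \ {ε} = { '/' } — overlaps FOLLOW(T) on { '/' }: CONFLICT

F has no nullable alternative, so no FIRST/FOLLOW check is needed there.

So the grammar has 2 FIRST/FOLLOW conflicts (marked CONFLICT above).

Answer: Yes. T → P n with FOLLOW(T) on { '/', 'n' }; T → F with FOLLOW(T) on { '/' }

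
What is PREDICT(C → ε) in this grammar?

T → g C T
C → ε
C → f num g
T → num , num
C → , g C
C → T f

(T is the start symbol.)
PREDICT(C → ε) = (FIRST(RHS) \ {ε}) ∪ (FOLLOW(C) if ε ∈ FIRST(RHS), i.e. RHS ⇒* ε)
The right-hand side is ε (FIRST(ε) = { ε }), so the predict set is FOLLOW(C) = { 'g', 'num' }
PREDICT(C → ε) = { 'g', 'num' }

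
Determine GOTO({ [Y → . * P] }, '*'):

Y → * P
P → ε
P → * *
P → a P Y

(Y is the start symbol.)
GOTO(I, '*') = CLOSURE({ [A → αX.β] : [A → α.Xβ] ∈ I, X = '*' })

Items with dot before '*', with the dot advanced:
  [Y → . * P] → [Y → * . P]
Closure of the advanced items:
  [Y → * . P] has the dot before P: add [P → .], [P → . * *], [P → . a P Y]

GOTO = { [P → . * *], [P → . a P Y], [P → .], [Y → * . P] }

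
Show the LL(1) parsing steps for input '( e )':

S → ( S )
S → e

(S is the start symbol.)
LL(1) parsing maintains a stack (initially the start symbol over $) and the input. At each step: if the stack top is a terminal, match it against the current input token; if it is a non-terminal N, replace it with the RHS of M[N, lookahead] (the unique production whose predict set contains the lookahead).

Stack is shown with the top on the left.

Stack    Input    Action
------------------------
S $      ( e ) $  output S → ( S )
( S ) $  ( e ) $  match '('
S ) $    e ) $    output S → e
e ) $    e ) $    match 'e'
) $      ) $      match ')'
$        $        accept

The string is accepted.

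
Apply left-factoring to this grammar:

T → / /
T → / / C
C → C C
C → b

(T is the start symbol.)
T → / / T'
T' → ε
T' → C
C → C C
C → b

Left-factoring transforms A → αβ₁ | αβ₂ into A → αA' and A' → β₁ | β₂
(α is the longest common prefix among the alternatives). Repeat until
no nonterminal has two alternatives with a common prefix.

Round 1: T has alternatives sharing prefix '/ /'. Introduce T': T → / / T'
  Add: T' → ε
  Add: T' → C

No remaining common prefixes — done.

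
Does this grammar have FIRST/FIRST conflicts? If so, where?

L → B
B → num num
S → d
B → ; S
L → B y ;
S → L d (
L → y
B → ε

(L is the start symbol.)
FIRST sets of the non-terminals at (or reachable through a nullable prefix from) the front of some alternative:
  FIRST(B) = { ';', 'num', ε }
  FIRST(L) = { ';', 'num', 'y', ε }

Productions for L:
  L → B: FIRST = { ';', 'num', ε }
  L → B y ;: FIRST = { ';', 'num', 'y' }
  L → y: FIRST = { 'y' }
Productions for B:
  B → num num: FIRST = { 'num' }
  B → ; S: FIRST = { ';' }
  B → ε: FIRST = { ε }
Productions for S:
  S → d: FIRST = { 'd' }
  S → L d (: FIRST = { ';', 'd', 'num', 'y' }

Conflict for L: L → B and L → B y ;
  Overlap: { ';', 'num' }
Conflict for L: L → B y ; and L → y
  Overlap: { 'y' }
Conflict for S: S → d and S → L d (
  Overlap: { 'd' }

Answer: Yes. L → B / L → B y ';' on { ';', 'num' }; L → B y ';' / L → y on { 'y' }; S → d / S → L d '(' on { 'd' }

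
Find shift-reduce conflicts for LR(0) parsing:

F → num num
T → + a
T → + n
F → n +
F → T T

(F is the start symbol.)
No shift-reduce conflicts

Augment with F' → F and build the canonical LR(0) collection (I0 = CLOSURE({[F' → . F]}), then GOTO on every symbol after a dot until no new states appear). It has 11 states:
  I0: { [F → . T T], [F → . n +], [F → . num num], [F' → . F], [T → . + a], [T → . + n] }  — shift
  I1: { [T → + . a], [T → + . n] }  — shift
  I2: { [F' → F .] }  — accept
  I3: { [F → T . T], [T → . + a], [T → . + n] }  — shift
  I4: { [F → n . +] }  — shift
  I5: { [F → num . num] }  — shift
  I6: { [F → num num .] }  — reduce
  I7: { [F → n + .] }  — reduce
  I8: { [F → T T .] }  — reduce
  I9: { [T → + a .] }  — reduce
  I10: { [T → + n .] }  — reduce

No state contains both a complete item and a shift item.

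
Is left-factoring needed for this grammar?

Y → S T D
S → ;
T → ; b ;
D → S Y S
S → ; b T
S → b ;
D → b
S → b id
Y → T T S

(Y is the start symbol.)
Yes, S has productions with common prefix ';'; S has productions with common prefix 'b'

Left-factoring is needed when two productions for the same non-terminal
share a common prefix on the right-hand side.

Productions for Y:
  Y → S T D
  Y → T T S
Productions for S:
  S → ;
  S → ; b T
  S → b ;
  S → b id
Productions for D:
  D → S Y S
  D → b

Found common prefix ';' in productions for S
Found common prefix 'b' in productions for S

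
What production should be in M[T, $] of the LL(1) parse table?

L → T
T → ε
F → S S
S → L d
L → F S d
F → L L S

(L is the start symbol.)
To find M[T, $], we find productions for T where $ is in the predict set (PREDICT(N → α) = (FIRST(α) \ {ε}) ∪ (FOLLOW(N) if α ⇒* ε)).

Relevant sets:
  FOLLOW(T) = { $, 'd' }

T → ε: PREDICT = { $, 'd' }
  $ is in predict set, so this production goes in M[T, $]

M[T, $] = T → ε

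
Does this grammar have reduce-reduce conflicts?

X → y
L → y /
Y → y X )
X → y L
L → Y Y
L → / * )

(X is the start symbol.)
No reduce-reduce conflicts

A reduce-reduce conflict occurs when an LR(0) state has two complete items [A → α .] and [B → β .] — both call for a reduction, and with no lookahead the parser cannot choose between them.

Augment with X' → X and build the canonical LR(0) collection (I0 = CLOSURE({[X' → . X]}), then GOTO on every symbol after a dot until no new states appear). It has 14 states:
  I0: { [X → . y L], [X → . y], [X' → . X] }  — shift
  I1: { [X' → X .] }  — accept
  I2: { [L → . / * )], [L → . Y Y], [L → . y /], [X → y . L], [X → y .], [Y → . y X )] }  — shift, reduce
  I3: { [L → / . * )] }  — shift
  I4: { [X → y L .] }  — reduce
  I5: { [L → Y . Y], [Y → . y X )] }  — shift
  I6: { [L → y . /], [X → . y L], [X → . y], [Y → y . X )] }  — shift
  I7: { [L → y / .] }  — reduce
  I8: { [Y → y X . )] }  — shift
  I9: { [Y → y X ) .] }  — reduce
  I10: { [L → Y Y .] }  — reduce
  I11: { [X → . y L], [X → . y], [Y → y . X )] }  — shift
  I12: { [L → / * . )] }  — shift
  I13: { [L → / * ) .] }  — reduce

No state contains more than one complete item.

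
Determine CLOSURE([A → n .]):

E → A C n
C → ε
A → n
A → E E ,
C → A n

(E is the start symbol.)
To compute CLOSURE, for each item [A → α.Bβ] where B is a non-terminal, add [B → .γ] for all productions B → γ; repeat for the newly added items until nothing changes.

Start with: [A → n .]
The dot is at the end, so nothing is added.

CLOSURE = { [A → n .] }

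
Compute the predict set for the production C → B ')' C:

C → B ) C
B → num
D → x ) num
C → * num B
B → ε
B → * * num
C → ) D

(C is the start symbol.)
{ ')', '*', 'num' }

PREDICT(C → B ')' C) = (FIRST(RHS) \ {ε}) ∪ (FOLLOW(C) if ε ∈ FIRST(RHS), i.e. RHS ⇒* ε)
FIRST(B) = { '*', 'num', ε }
FIRST(B ')' C) = { ')', '*', 'num' }
ε ∉ FIRST(B ')' C), so FOLLOW(C) is not added.
PREDICT(C → B ')' C) = { ')', '*', 'num' }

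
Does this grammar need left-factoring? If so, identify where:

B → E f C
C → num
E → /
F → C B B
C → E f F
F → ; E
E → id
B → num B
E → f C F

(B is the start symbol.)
No, left-factoring is not needed

Left-factoring is needed when two productions for the same non-terminal
share a common prefix on the right-hand side.

Productions for B:
  B → E f C
  B → num B
Productions for C:
  C → num
  C → E f F
Productions for E:
  E → /
  E → id
  E → f C F
Productions for F:
  F → C B B
  F → ; E

No common prefixes found.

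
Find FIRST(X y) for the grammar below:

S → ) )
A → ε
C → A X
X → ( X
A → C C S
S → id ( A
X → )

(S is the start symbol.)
FIRST sets of the non-terminals involved (from the grammar, by fixed-point iteration):
  FIRST(X) = { '(', ')' }

To compute FIRST(X y), process the symbols left to right:
Symbol X is a non-terminal. Add FIRST(X) \ {ε} = { '(', ')' }
X is not nullable (ε ∉ FIRST(X)), so stop here.
FIRST(X y) = { '(', ')' }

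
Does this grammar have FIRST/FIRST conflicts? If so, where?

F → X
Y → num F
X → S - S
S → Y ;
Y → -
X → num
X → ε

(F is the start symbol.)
Yes. X → S '-' S / X → num on { 'num' }

FIRST sets of the non-terminals at (or reachable through a nullable prefix from) the front of some alternative:
  FIRST(S) = { '-', 'num' }

Productions for Y:
  Y → num F: FIRST = { 'num' }
  Y → -: FIRST = { '-' }
Productions for X:
  X → S - S: FIRST = { '-', 'num' }
  X → num: FIRST = { 'num' }
  X → ε: FIRST = { ε }
F, S have only one production, so no FIRST/FIRST conflict is possible there.

Conflict for X: X → S - S and X → num
  Overlap: { 'num' }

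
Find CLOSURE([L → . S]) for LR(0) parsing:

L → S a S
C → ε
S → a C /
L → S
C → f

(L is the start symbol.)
{ [L → . S], [S → . a C /] }

To compute CLOSURE, for each item [A → α.Bβ] where B is a non-terminal, add [B → .γ] for all productions B → γ; repeat for the newly added items until nothing changes.

Start with: [L → . S]
  [L → . S] has the dot before S: add [S → . a C /]
No further items can be added.

CLOSURE = { [L → . S], [S → . a C /] }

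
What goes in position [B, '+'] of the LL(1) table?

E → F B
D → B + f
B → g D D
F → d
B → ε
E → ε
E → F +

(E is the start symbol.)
To find M[B, '+'], we find productions for B where '+' is in the predict set (PREDICT(N → α) = (FIRST(α) \ {ε}) ∪ (FOLLOW(N) if α ⇒* ε)).

Relevant sets:
  FOLLOW(B) = { $, '+' }

B → g D D: PREDICT = { 'g' }
B → ε: PREDICT = { $, '+' }
  '+' is in predict set, so this production goes in M[B, '+']

M[B, '+'] = B → ε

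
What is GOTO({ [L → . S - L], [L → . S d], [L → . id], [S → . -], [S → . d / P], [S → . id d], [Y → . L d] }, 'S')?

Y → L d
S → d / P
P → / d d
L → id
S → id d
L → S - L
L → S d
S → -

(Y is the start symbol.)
GOTO(I, 'S') = CLOSURE({ [A → αX.β] : [A → α.Xβ] ∈ I, X = 'S' })

Items with dot before 'S', with the dot advanced:
  [L → . S - L] → [L → S . - L]
  [L → . S d] → [L → S . d]
Closure adds nothing (no advanced item has the dot before a non-terminal).

GOTO = { [L → S . - L], [L → S . d] }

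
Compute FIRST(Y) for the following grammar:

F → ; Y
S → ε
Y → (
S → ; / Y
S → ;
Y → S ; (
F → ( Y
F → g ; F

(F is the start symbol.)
To compute FIRST(Y), examine every production with Y on the left-hand side, reading each right-hand side left to right until a non-nullable symbol is reached.

FIRST sets of the other non-terminals involved (by the same procedure, iterated to a fixed point):
  FIRST(S) = { ';', ε }

From Y → (:
  - '(' is a terminal: add '(' and stop
From Y → S ; (:
  - S is a non-terminal: add FIRST(S) \ {ε} = { ';' }
    S is nullable, so continue to the next symbol
  - ';' is a terminal: add ';' and stop

Collecting: FIRST(Y) = { '(', ';' }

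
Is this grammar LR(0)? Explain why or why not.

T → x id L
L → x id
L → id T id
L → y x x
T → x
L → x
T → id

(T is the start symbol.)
Augment with T' → T and build the canonical LR(0) collection (I0 = CLOSURE({[T' → . T]}), then GOTO on every symbol after a dot until no new states appear). It has 14 states:
  I0: { [T → . id], [T → . x id L], [T → . x], [T' → . T] }  — shift
  I1: { [T' → T .] }  — accept
  I2: { [T → id .] }  — reduce
  I3: { [T → x . id L], [T → x .] }  — shift, reduce
  I4: { [L → . id T id], [L → . x id], [L → . x], [L → . y x x], [T → x id . L] }  — shift
  I5: { [T → x id L .] }  — reduce
  I6: { [L → id . T id], [T → . id], [T → . x id L], [T → . x] }  — shift
  I7: { [L → x . id], [L → x .] }  — shift, reduce
  I8: { [L → y . x x] }  — shift
  I9: { [L → y x . x] }  — shift
  I10: { [L → y x x .] }  — reduce
  I11: { [L → x id .] }  — reduce
  I12: { [L → id T . id] }  — shift
  I13: { [L → id T id .] }  — reduce

Conflict in state I3:
  Shift-reduce conflict between [T → x .] and [T → x . id L]
So the grammar is NOT LR(0).

Answer: No. Shift-reduce conflict between [T → x .] and [T → x . id L]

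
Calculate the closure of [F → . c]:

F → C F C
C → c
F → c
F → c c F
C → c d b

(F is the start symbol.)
To compute CLOSURE, for each item [A → α.Bβ] where B is a non-terminal, add [B → .γ] for all productions B → γ; repeat for the newly added items until nothing changes.

Start with: [F → . c]
The dot precedes the terminal c, so nothing is added.

CLOSURE = { [F → . c] }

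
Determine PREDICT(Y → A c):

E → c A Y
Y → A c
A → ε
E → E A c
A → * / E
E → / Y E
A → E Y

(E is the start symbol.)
PREDICT(Y → A c) = (FIRST(RHS) \ {ε}) ∪ (FOLLOW(Y) if ε ∈ FIRST(RHS), i.e. RHS ⇒* ε)
FIRST(A) = { '*', '/', 'c', ε }
FIRST(A c) = { '*', '/', 'c' }
ε ∉ FIRST(A c), so FOLLOW(Y) is not added.
PREDICT(Y → A c) = { '*', '/', 'c' }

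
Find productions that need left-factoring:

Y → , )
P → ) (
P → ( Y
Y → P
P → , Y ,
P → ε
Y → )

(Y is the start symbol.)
No, left-factoring is not needed

Left-factoring is needed when two productions for the same non-terminal
share a common prefix on the right-hand side.

Productions for Y:
  Y → , )
  Y → P
  Y → )
Productions for P:
  P → ) (
  P → ( Y
  P → , Y ,
  P → ε

No common prefixes found.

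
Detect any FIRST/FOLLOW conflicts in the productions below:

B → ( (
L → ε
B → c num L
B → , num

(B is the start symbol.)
No FIRST/FOLLOW conflicts.

Nullable non-terminals: L.
L has a nullable alternative but only one production, so nothing to check.

B has no nullable alternative, so no FIRST/FOLLOW check is needed there.

No FIRST/FOLLOW conflicts found.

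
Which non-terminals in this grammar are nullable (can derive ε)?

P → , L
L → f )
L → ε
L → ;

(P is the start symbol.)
{ 'L' }

ε-productions: L → ε
So L is immediately nullable.
No further non-terminal can be added: every production for the remaining non-terminals contains a terminal or a non-nullable non-terminal.
Nullable = { 'L' }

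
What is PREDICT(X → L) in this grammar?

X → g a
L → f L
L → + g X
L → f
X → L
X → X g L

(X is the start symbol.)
PREDICT(X → L) = (FIRST(RHS) \ {ε}) ∪ (FOLLOW(X) if ε ∈ FIRST(RHS), i.e. RHS ⇒* ε)
FIRST(L) = { '+', 'f' }
FIRST(L) = { '+', 'f' }
ε ∉ FIRST(L), so FOLLOW(X) is not added.
PREDICT(X → L) = { '+', 'f' }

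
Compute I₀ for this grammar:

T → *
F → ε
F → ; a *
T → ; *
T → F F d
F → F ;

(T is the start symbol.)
First, augment the grammar with T' → T
I₀ = CLOSURE({ [T' → . T] }):
  [T' → . T] has the dot before T: add [T → . *], [T → . ; *], [T → . F F d]
  [T → . F F d] has the dot before F: add [F → .], [F → . ; a *], [F → . F ;]
No further items can be added.

I₀ = { [F → . ; a *], [F → . F ;], [F → .], [T → . *], [T → . ; *], [T → . F F d], [T' → . T] }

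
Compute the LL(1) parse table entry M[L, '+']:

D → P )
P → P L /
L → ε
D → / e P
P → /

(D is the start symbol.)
Empty (error entry)

To find M[L, '+'], we find productions for L where '+' is in the predict set (PREDICT(N → α) = (FIRST(α) \ {ε}) ∪ (FOLLOW(N) if α ⇒* ε)).

Relevant sets:
  FOLLOW(L) = { '/' }

L → ε: PREDICT = { '/' }

M[L, '+'] is empty (no production applies)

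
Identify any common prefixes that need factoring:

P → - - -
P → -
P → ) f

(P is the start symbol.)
Yes, P has productions with common prefix '-'

Left-factoring is needed when two productions for the same non-terminal
share a common prefix on the right-hand side.

Productions for P:
  P → - - -
  P → -
  P → ) f

Found common prefix '-' in productions for P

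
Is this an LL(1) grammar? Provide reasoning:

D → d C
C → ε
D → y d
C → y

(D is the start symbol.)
Yes, the grammar is LL(1).

A grammar is LL(1) if for each non-terminal N with multiple productions, the predict sets of those productions are pairwise disjoint, where PREDICT(N → α) = (FIRST(α) \ {ε}) ∪ (FOLLOW(N) if α ⇒* ε).

Relevant sets:
  FOLLOW(C) = { $ }

For D:
  PREDICT(D → d C) = { 'd' }
  PREDICT(D → y d) = { 'y' }
For C:
  PREDICT(C → ε) = { $ }
  PREDICT(C → y) = { 'y' }

All predict sets are disjoint. The grammar IS LL(1).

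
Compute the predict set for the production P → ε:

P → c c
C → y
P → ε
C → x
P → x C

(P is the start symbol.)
{ $ }

PREDICT(P → ε) = (FIRST(RHS) \ {ε}) ∪ (FOLLOW(P) if ε ∈ FIRST(RHS), i.e. RHS ⇒* ε)
The right-hand side is ε (FIRST(ε) = { ε }), so the predict set is FOLLOW(P) = { $ }
PREDICT(P → ε) = { $ }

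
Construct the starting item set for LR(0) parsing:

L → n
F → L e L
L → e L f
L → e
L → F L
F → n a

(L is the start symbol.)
First, augment the grammar with L' → L
I₀ = CLOSURE({ [L' → . L] }):
  [L' → . L] has the dot before L: add [L → . n], [L → . e L f], [L → . e], [L → . F L]
  [L → . F L] has the dot before F: add [F → . L e L], [F → . n a]
No further items can be added.

I₀ = { [F → . L e L], [F → . n a], [L → . F L], [L → . e L f], [L → . e], [L → . n], [L' → . L] }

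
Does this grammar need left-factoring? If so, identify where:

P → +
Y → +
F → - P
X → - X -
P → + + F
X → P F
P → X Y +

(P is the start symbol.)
Left-factoring is needed when two productions for the same non-terminal
share a common prefix on the right-hand side.

Productions for P:
  P → +
  P → + + F
  P → X Y +
Productions for X:
  X → - X -
  X → P F

Found common prefix '+' in productions for P

Answer: Yes, P has productions with common prefix '+'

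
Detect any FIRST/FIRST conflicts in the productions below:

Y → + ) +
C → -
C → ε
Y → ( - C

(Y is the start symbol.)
A FIRST/FIRST conflict occurs when two productions N → α and N → β for the same non-terminal have FIRST(α) ∩ FIRST(β) ≠ ∅ (with ε ∈ FIRST of a nullable right-hand side, so two nullable alternatives also conflict).

Productions for Y:
  Y → + ) +: FIRST = { '+' }
  Y → ( - C: FIRST = { '(' }
Productions for C:
  C → -: FIRST = { '-' }
  C → ε: FIRST = { ε }

All alternatives of each non-terminal have pairwise disjoint FIRST sets.

Answer: No FIRST/FIRST conflicts.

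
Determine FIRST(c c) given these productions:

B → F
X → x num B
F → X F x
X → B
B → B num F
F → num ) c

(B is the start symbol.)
{ 'c' }

To compute FIRST(c c), process the symbols left to right:
Symbol c is a terminal. Add 'c' and stop.
FIRST(c c) = { 'c' }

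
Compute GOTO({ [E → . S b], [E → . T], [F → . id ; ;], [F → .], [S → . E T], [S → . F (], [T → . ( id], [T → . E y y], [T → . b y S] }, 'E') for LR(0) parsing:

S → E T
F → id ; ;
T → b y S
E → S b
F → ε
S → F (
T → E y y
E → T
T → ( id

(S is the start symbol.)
{ [E → . S b], [E → . T], [F → . id ; ;], [F → .], [S → . E T], [S → . F (], [S → E . T], [T → . ( id], [T → . E y y], [T → . b y S], [T → E . y y] }

GOTO(I, 'E') = CLOSURE({ [A → αX.β] : [A → α.Xβ] ∈ I, X = 'E' })

Items with dot before 'E', with the dot advanced:
  [S → . E T] → [S → E . T]
  [T → . E y y] → [T → E . y y]
Closure of the advanced items:
  [S → E . T] has the dot before T: add [T → . b y S], [T → . E y y], [T → . ( id]
  [T → . E y y] has the dot before E: add [E → . S b], [E → . T]
  [E → . S b] has the dot before S: add [S → . E T], [S → . F (]
  [S → . F (] has the dot before F: add [F → . id ; ;], [F → .]

GOTO = { [E → . S b], [E → . T], [F → . id ; ;], [F → .], [S → . E T], [S → . F (], [S → E . T], [T → . ( id], [T → . E y y], [T → . b y S], [T → E . y y] }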